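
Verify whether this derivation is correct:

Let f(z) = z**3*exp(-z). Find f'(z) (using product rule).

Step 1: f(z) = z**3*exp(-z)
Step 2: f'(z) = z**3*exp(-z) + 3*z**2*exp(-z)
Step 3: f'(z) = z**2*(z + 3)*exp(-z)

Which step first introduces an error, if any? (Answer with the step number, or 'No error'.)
Step 2

Step 2 is incorrect due to a sign flip.
The step shows: z**3*exp(-z) + 3*z**2*exp(-z)
The correct value should be: -z**3*exp(-z) + 3*z**2*exp(-z)

Explanation: The sign of one term was flipped: the term -z**3*exp(-z) was incorrectly written as z**3*exp(-z)
The later steps are derived from this incorrect expression, so the error originates in Step 2.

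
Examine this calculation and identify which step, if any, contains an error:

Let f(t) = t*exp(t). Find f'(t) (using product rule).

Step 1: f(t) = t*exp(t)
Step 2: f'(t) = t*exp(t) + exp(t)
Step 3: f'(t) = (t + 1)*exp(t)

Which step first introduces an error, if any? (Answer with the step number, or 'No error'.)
No error

All steps in this derivation are correct.
The final answer f'(t) = (t + 1)*exp(t) is valid.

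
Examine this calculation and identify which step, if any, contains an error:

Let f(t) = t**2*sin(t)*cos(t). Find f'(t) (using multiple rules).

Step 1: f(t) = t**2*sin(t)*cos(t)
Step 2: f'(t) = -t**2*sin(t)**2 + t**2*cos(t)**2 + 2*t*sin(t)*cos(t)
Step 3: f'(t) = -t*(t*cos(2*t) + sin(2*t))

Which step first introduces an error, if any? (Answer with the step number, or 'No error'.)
Step 3

Step 3 is incorrect due to a sign flip.
The step shows: -t*(t*cos(2*t) + sin(2*t))
The correct value should be: t*(t*cos(2*t) + sin(2*t))

Explanation: The sign of the whole expression was flipped: the term t*(t*cos(2*t) + sin(2*t)) was incorrectly written as -t*(t*cos(2*t) + sin(2*t))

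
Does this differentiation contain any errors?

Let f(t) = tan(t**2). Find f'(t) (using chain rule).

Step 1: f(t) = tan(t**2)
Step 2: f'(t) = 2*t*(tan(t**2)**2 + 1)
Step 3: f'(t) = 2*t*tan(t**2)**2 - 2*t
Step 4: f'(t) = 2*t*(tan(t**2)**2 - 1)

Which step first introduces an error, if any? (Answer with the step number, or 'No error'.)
Step 3

Step 3 is incorrect due to a sign flip.
The step shows: 2*t*tan(t**2)**2 - 2*t
The correct value should be: 2*t*tan(t**2)**2 + 2*t

Explanation: The sign of one term was flipped: the term 2*t was incorrectly written as -2*t
The later steps are derived from this incorrect expression, so the error originates in Step 3.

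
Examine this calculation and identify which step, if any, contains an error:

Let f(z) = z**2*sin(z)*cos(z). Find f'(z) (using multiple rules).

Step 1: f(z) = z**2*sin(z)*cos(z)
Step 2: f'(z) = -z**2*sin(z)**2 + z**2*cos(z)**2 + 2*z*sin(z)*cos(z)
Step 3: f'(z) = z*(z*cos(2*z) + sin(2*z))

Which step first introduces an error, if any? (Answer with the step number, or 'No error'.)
No error

All steps in this derivation are correct.
The final answer f'(z) = z*(z*cos(2*z) + sin(2*z)) is valid.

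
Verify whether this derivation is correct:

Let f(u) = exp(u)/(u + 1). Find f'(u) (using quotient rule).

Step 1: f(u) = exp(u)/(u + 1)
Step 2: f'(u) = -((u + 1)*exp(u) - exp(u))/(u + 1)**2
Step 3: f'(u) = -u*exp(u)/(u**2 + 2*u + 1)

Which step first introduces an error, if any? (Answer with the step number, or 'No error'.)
Step 2

Step 2 is incorrect due to a sign flip.
The step shows: -((u + 1)*exp(u) - exp(u))/(u + 1)**2
The correct value should be: ((u + 1)*exp(u) - exp(u))/(u + 1)**2

Explanation: The sign of the whole expression was flipped: the term ((u + 1)*exp(u) - exp(u))/(u + 1)**2 was incorrectly written as -((u + 1)*exp(u) - exp(u))/(u + 1)**2
The later steps are derived from this incorrect expression, so the error originates in Step 2.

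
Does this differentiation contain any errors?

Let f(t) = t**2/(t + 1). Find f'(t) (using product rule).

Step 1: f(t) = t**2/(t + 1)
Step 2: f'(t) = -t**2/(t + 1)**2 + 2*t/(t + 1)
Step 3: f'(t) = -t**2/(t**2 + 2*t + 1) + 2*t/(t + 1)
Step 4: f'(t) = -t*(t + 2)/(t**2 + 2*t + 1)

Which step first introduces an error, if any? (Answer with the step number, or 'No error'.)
Step 4

Step 4 is incorrect due to a sign flip.
The step shows: -t*(t + 2)/(t**2 + 2*t + 1)
The correct value should be: t*(t + 2)/(t**2 + 2*t + 1)

Explanation: The sign of the whole expression was flipped: the term t*(t + 2)/(t**2 + 2*t + 1) was incorrectly written as -t*(t + 2)/(t**2 + 2*t + 1)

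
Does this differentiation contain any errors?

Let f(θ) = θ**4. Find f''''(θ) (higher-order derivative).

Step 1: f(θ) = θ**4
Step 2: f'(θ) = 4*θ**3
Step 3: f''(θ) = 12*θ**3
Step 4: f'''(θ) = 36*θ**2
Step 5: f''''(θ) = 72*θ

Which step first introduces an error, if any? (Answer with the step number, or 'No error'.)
Step 3

Step 3 is incorrect due to a wrong exponent.
The step shows: 12*θ**3
The correct value should be: 12*θ**2

Explanation: The exponent 2 on θ was incorrectly written as 3: the term 12*θ**2 was incorrectly written as 12*θ**3
The later steps are derived from this incorrect expression, so the error originates in Step 3.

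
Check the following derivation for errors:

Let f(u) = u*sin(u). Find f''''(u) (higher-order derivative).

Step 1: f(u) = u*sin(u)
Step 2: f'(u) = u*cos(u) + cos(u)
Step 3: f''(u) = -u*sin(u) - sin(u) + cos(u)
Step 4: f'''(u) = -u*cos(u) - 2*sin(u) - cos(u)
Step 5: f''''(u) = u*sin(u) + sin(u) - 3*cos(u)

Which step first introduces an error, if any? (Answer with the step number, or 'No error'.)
Step 2

Step 2 is incorrect due to a wrong trig function.
The step shows: u*cos(u) + cos(u)
The correct value should be: u*cos(u) + sin(u)

Explanation: sin(u) was incorrectly written as cos(u): the term sin(u) was incorrectly written as cos(u)
The later steps are derived from this incorrect expression, so the error originates in Step 2.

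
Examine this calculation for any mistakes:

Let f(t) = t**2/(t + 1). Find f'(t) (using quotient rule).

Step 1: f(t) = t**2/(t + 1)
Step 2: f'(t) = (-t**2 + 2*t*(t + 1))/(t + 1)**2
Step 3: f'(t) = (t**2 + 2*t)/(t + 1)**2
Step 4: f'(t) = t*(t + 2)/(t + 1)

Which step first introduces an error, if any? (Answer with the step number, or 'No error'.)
Step 4

Step 4 is incorrect due to a wrong exponent.
The step shows: t*(t + 2)/(t + 1)
The correct value should be: t*(t + 2)/(t + 1)**2

Explanation: The exponent -2 on t + 1 was incorrectly written as -1: the term t*(t + 2)/(t + 1)**2 was incorrectly written as t*(t + 2)/(t + 1)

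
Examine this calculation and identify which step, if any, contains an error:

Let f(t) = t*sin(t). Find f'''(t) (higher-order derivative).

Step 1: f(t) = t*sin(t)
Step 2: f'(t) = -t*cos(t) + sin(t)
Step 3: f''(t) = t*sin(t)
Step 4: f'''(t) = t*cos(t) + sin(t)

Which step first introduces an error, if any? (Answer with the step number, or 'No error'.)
Step 2

Step 2 is incorrect due to a sign flip.
The step shows: -t*cos(t) + sin(t)
The correct value should be: t*cos(t) + sin(t)

Explanation: The sign of one term was flipped: the term t*cos(t) was incorrectly written as -t*cos(t)
The later steps are derived from this incorrect expression, so the error originates in Step 2.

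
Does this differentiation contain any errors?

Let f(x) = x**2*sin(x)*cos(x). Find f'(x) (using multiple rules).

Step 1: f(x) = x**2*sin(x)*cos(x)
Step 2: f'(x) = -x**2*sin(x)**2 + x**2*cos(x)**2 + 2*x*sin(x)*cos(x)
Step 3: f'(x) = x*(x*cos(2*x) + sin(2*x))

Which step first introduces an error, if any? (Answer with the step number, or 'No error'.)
No error

All steps in this derivation are correct.
The final answer f'(x) = x*(x*cos(2*x) + sin(2*x)) is valid.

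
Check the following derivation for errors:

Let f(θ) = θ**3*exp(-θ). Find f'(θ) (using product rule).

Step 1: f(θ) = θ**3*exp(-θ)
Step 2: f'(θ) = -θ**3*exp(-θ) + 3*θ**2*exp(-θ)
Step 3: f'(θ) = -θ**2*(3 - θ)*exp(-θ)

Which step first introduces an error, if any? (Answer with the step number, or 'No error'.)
Step 3

Step 3 is incorrect due to a sign flip.
The step shows: -θ**2*(3 - θ)*exp(-θ)
The correct value should be: θ**2*(3 - θ)*exp(-θ)

Explanation: The sign of the whole expression was flipped: the term θ**2*(3 - θ)*exp(-θ) was incorrectly written as -θ**2*(3 - θ)*exp(-θ)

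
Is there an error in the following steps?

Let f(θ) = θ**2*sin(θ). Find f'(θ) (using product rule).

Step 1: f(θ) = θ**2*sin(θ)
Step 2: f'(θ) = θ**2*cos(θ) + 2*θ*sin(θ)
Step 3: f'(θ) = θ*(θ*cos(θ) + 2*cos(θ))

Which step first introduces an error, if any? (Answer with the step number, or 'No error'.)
Step 3

Step 3 is incorrect due to a wrong trig function.
The step shows: θ*(θ*cos(θ) + 2*cos(θ))
The correct value should be: θ*(θ*cos(θ) + 2*sin(θ))

Explanation: sin(θ) was incorrectly written as cos(θ): the term θ*(θ*cos(θ) + 2*sin(θ)) was incorrectly written as θ*(θ*cos(θ) + 2*cos(θ))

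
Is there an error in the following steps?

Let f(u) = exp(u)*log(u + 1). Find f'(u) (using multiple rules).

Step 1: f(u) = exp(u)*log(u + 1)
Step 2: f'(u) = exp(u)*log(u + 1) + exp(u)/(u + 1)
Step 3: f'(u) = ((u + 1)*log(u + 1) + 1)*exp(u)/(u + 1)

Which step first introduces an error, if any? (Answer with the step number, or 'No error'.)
No error

All steps in this derivation are correct.
The final answer f'(u) = ((u + 1)*log(u + 1) + 1)*exp(u)/(u + 1) is valid.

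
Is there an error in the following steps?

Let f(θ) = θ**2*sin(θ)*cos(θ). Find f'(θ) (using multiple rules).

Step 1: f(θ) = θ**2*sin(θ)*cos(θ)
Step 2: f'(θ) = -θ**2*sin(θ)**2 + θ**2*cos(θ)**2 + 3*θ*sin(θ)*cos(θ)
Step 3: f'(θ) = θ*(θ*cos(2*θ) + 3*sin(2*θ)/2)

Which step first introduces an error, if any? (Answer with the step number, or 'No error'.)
Step 2

Step 2 is incorrect due to a wrong coefficient.
The step shows: -θ**2*sin(θ)**2 + θ**2*cos(θ)**2 + 3*θ*sin(θ)*cos(θ)
The correct value should be: -θ**2*sin(θ)**2 + θ**2*cos(θ)**2 + 2*θ*sin(θ)*cos(θ)

Explanation: The coefficient 2 was incorrectly written as 3: the term 2*θ*sin(θ)*cos(θ) was incorrectly written as 3*θ*sin(θ)*cos(θ)
The later steps are derived from this incorrect expression, so the error originates in Step 2.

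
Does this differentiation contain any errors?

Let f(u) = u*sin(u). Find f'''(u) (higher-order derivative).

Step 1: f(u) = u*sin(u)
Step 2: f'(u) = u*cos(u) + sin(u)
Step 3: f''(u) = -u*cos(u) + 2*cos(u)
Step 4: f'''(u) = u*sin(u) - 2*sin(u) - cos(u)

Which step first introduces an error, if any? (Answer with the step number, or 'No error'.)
Step 3

Step 3 is incorrect due to a wrong trig function.
The step shows: -u*cos(u) + 2*cos(u)
The correct value should be: -u*sin(u) + 2*cos(u)

Explanation: sin(u) was incorrectly written as cos(u): the term -u*sin(u) was incorrectly written as -u*cos(u)
The later steps are derived from this incorrect expression, so the error originates in Step 3.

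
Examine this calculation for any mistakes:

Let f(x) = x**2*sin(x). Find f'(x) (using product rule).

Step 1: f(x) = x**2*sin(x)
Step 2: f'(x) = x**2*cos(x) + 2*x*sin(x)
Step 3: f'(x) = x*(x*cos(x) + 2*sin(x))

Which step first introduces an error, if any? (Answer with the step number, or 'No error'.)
No error

All steps in this derivation are correct.
The final answer f'(x) = x*(x*cos(x) + 2*sin(x)) is valid.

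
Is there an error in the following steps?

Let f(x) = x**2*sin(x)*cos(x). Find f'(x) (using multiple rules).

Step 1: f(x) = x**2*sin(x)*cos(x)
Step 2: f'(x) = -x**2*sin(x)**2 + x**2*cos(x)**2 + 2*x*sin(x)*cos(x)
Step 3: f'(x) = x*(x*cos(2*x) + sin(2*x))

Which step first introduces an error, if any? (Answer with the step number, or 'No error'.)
No error

All steps in this derivation are correct.
The final answer f'(x) = x*(x*cos(2*x) + sin(2*x)) is valid.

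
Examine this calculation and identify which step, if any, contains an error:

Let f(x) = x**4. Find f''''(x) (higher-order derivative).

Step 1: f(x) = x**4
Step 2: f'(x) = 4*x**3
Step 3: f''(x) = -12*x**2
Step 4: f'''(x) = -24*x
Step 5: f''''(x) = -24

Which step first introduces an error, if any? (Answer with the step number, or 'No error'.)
Step 3

Step 3 is incorrect due to a sign flip.
The step shows: -12*x**2
The correct value should be: 12*x**2

Explanation: The sign of the whole expression was flipped: the term 12*x**2 was incorrectly written as -12*x**2
The later steps are derived from this incorrect expression, so the error originates in Step 3.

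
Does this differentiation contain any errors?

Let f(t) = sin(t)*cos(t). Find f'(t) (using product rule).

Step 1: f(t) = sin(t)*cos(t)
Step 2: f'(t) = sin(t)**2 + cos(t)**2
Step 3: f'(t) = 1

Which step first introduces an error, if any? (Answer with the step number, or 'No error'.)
Step 2

Step 2 is incorrect due to a sign flip.
The step shows: sin(t)**2 + cos(t)**2
The correct value should be: -sin(t)**2 + cos(t)**2

Explanation: The sign of one term was flipped: the term -sin(t)**2 was incorrectly written as sin(t)**2
The later steps are derived from this incorrect expression, so the error originates in Step 2.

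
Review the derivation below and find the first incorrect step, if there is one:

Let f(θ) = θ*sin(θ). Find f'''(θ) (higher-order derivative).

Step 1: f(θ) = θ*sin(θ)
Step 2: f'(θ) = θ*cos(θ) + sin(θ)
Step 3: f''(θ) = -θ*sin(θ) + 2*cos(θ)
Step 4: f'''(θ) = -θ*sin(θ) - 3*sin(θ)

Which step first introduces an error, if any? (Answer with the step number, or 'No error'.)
Step 4

Step 4 is incorrect due to a wrong trig function.
The step shows: -θ*sin(θ) - 3*sin(θ)
The correct value should be: -θ*cos(θ) - 3*sin(θ)

Explanation: cos(θ) was incorrectly written as sin(θ): the term -θ*cos(θ) was incorrectly written as -θ*sin(θ)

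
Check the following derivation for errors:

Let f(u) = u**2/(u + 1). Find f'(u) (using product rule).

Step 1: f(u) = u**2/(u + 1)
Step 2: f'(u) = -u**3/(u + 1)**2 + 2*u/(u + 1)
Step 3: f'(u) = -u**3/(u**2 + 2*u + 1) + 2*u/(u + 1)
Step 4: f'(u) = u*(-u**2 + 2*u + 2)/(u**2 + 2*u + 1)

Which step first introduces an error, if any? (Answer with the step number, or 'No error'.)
Step 2

Step 2 is incorrect due to a wrong exponent.
The step shows: -u**3/(u + 1)**2 + 2*u/(u + 1)
The correct value should be: -u**2/(u + 1)**2 + 2*u/(u + 1)

Explanation: The exponent 2 on u was incorrectly written as 3: the term -u**2/(u + 1)**2 was incorrectly written as -u**3/(u + 1)**2
The later steps are derived from this incorrect expression, so the error originates in Step 2.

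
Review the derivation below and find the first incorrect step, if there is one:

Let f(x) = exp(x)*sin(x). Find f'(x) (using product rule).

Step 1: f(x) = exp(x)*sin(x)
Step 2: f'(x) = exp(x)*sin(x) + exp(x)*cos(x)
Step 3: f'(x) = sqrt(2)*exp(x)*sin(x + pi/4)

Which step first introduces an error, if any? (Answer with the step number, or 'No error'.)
No error

All steps in this derivation are correct.
The final answer f'(x) = sqrt(2)*exp(x)*sin(x + pi/4) is valid.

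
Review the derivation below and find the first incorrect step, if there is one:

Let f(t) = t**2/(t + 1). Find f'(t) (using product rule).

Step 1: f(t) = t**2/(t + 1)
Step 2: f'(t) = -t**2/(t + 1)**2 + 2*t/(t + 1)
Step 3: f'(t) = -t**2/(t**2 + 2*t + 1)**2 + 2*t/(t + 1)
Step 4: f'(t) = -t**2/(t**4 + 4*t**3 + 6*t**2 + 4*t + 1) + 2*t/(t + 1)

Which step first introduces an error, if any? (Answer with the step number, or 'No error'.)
Step 3

Step 3 is incorrect due to a wrong exponent.
The step shows: -t**2/(t**2 + 2*t + 1)**2 + 2*t/(t + 1)
The correct value should be: -t**2/(t**2 + 2*t + 1) + 2*t/(t + 1)

Explanation: The exponent -1 on t**2 + 2*t + 1 was incorrectly written as -2: the term -t**2/(t**2 + 2*t + 1) was incorrectly written as -t**2/(t**2 + 2*t + 1)**2
The later steps are derived from this incorrect expression, so the error originates in Step 3.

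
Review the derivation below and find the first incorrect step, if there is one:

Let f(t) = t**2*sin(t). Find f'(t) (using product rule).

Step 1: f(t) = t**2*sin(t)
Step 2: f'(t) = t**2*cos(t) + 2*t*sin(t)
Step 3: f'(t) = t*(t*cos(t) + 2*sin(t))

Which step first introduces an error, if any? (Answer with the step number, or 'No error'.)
No error

All steps in this derivation are correct.
The final answer f'(t) = t*(t*cos(t) + 2*sin(t)) is valid.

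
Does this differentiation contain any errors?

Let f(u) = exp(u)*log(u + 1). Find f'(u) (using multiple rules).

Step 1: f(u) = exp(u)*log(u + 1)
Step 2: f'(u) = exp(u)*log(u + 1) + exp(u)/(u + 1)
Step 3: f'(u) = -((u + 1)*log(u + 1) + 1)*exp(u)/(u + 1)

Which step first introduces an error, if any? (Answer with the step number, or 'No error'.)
Step 3

Step 3 is incorrect due to a sign flip.
The step shows: -((u + 1)*log(u + 1) + 1)*exp(u)/(u + 1)
The correct value should be: ((u + 1)*log(u + 1) + 1)*exp(u)/(u + 1)

Explanation: The sign of the whole expression was flipped: the term ((u + 1)*log(u + 1) + 1)*exp(u)/(u + 1) was incorrectly written as -((u + 1)*log(u + 1) + 1)*exp(u)/(u + 1)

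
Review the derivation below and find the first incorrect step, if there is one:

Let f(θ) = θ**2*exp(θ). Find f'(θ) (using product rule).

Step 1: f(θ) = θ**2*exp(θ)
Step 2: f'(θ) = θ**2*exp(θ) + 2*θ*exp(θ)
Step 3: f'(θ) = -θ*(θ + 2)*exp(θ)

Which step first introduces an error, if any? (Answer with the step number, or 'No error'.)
Step 3

Step 3 is incorrect due to a sign flip.
The step shows: -θ*(θ + 2)*exp(θ)
The correct value should be: θ*(θ + 2)*exp(θ)

Explanation: The sign of the whole expression was flipped: the term θ*(θ + 2)*exp(θ) was incorrectly written as -θ*(θ + 2)*exp(θ)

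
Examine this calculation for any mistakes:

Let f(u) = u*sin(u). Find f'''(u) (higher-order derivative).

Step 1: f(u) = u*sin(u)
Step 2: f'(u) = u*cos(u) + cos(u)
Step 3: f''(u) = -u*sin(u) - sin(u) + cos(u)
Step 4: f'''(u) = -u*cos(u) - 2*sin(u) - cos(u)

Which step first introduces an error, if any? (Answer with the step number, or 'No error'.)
Step 2

Step 2 is incorrect due to a wrong trig function.
The step shows: u*cos(u) + cos(u)
The correct value should be: u*cos(u) + sin(u)

Explanation: sin(u) was incorrectly written as cos(u): the term sin(u) was incorrectly written as cos(u)
The later steps are derived from this incorrect expression, so the error originates in Step 2.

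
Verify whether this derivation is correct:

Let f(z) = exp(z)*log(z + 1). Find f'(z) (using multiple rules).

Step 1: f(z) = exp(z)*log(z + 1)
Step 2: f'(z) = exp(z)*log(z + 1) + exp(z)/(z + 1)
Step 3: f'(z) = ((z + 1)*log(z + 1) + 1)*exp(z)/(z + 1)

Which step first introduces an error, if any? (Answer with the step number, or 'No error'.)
No error

All steps in this derivation are correct.
The final answer f'(z) = ((z + 1)*log(z + 1) + 1)*exp(z)/(z + 1) is valid.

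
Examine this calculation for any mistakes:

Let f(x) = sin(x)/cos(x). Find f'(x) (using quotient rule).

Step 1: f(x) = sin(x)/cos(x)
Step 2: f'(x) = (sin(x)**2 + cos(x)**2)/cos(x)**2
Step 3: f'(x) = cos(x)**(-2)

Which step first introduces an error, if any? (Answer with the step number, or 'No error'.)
No error

All steps in this derivation are correct.
The final answer f'(x) = cos(x)**(-2) is valid.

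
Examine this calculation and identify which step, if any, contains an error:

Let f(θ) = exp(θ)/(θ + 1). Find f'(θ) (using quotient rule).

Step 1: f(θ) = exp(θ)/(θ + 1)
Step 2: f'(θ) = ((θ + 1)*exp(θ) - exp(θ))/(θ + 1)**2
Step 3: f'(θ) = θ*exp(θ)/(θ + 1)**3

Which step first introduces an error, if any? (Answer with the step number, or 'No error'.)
Step 3

Step 3 is incorrect due to a wrong exponent.
The step shows: θ*exp(θ)/(θ + 1)**3
The correct value should be: θ*exp(θ)/(θ + 1)**2

Explanation: The exponent -2 on θ + 1 was incorrectly written as -3: the term θ*exp(θ)/(θ + 1)**2 was incorrectly written as θ*exp(θ)/(θ + 1)**3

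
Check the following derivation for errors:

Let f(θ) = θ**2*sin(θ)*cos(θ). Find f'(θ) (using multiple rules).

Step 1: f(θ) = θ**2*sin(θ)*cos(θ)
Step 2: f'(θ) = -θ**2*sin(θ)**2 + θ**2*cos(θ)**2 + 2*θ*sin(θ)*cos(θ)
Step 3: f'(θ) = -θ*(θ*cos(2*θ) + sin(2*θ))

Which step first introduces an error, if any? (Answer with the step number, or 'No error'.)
Step 3

Step 3 is incorrect due to a sign flip.
The step shows: -θ*(θ*cos(2*θ) + sin(2*θ))
The correct value should be: θ*(θ*cos(2*θ) + sin(2*θ))

Explanation: The sign of the whole expression was flipped: the term θ*(θ*cos(2*θ) + sin(2*θ)) was incorrectly written as -θ*(θ*cos(2*θ) + sin(2*θ))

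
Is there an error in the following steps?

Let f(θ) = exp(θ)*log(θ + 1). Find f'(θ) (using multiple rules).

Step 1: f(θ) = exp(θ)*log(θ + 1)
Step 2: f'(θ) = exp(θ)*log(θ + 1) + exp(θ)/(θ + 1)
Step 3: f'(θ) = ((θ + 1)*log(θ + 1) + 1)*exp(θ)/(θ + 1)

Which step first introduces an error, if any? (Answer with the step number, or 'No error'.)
No error

All steps in this derivation are correct.
The final answer f'(θ) = ((θ + 1)*log(θ + 1) + 1)*exp(θ)/(θ + 1) is valid.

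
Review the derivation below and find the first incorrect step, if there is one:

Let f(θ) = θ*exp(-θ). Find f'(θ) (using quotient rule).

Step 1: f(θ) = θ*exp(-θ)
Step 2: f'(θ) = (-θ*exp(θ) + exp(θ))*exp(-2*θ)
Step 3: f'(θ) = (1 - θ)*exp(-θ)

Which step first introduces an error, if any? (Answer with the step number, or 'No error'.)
No error

All steps in this derivation are correct.
The final answer f'(θ) = (1 - θ)*exp(-θ) is valid.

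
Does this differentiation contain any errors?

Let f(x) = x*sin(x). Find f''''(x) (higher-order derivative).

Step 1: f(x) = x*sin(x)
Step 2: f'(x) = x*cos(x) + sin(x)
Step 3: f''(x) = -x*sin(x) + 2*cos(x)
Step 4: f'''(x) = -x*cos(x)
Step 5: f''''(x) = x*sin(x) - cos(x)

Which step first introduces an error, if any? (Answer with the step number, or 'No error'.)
Step 4

Step 4 is incorrect due to a dropped term.
The step shows: -x*cos(x)
The correct value should be: -x*cos(x) - 3*sin(x)

Explanation: A term was dropped: the term -3*sin(x) was incorrectly omitted
The later steps are derived from this incorrect expression, so the error originates in Step 4.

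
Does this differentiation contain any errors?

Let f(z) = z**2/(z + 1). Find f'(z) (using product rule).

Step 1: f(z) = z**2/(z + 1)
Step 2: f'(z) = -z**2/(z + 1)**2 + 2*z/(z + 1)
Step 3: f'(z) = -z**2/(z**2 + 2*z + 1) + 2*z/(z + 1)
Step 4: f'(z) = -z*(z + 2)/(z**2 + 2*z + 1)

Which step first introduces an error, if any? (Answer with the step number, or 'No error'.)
Step 4

Step 4 is incorrect due to a sign flip.
The step shows: -z*(z + 2)/(z**2 + 2*z + 1)
The correct value should be: z*(z + 2)/(z**2 + 2*z + 1)

Explanation: The sign of the whole expression was flipped: the term z*(z + 2)/(z**2 + 2*z + 1) was incorrectly written as -z*(z + 2)/(z**2 + 2*z + 1)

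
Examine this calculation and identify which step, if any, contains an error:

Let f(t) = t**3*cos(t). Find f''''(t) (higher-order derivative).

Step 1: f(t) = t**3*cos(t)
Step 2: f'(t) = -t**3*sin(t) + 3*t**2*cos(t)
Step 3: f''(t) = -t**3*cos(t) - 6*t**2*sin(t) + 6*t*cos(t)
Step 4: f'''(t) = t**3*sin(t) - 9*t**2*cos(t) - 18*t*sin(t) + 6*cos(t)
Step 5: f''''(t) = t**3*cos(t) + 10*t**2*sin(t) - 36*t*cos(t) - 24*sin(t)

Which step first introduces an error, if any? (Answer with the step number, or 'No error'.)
Step 5

Step 5 is incorrect due to a wrong coefficient.
The step shows: t**3*cos(t) + 10*t**2*sin(t) - 36*t*cos(t) - 24*sin(t)
The correct value should be: t**3*cos(t) + 12*t**2*sin(t) - 36*t*cos(t) - 24*sin(t)

Explanation: The coefficient 12 was incorrectly written as 10: the term 12*t**2*sin(t) was incorrectly written as 10*t**2*sin(t)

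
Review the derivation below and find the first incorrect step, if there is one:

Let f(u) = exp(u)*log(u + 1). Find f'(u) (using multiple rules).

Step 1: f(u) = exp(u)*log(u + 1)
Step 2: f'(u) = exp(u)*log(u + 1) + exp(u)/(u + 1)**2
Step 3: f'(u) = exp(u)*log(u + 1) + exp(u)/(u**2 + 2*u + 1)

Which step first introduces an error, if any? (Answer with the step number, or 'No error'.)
Step 2

Step 2 is incorrect due to a wrong exponent.
The step shows: exp(u)*log(u + 1) + exp(u)/(u + 1)**2
The correct value should be: exp(u)*log(u + 1) + exp(u)/(u + 1)

Explanation: The exponent -1 on u + 1 was incorrectly written as -2: the term exp(u)/(u + 1) was incorrectly written as exp(u)/(u + 1)**2
The later steps are derived from this incorrect expression, so the error originates in Step 2.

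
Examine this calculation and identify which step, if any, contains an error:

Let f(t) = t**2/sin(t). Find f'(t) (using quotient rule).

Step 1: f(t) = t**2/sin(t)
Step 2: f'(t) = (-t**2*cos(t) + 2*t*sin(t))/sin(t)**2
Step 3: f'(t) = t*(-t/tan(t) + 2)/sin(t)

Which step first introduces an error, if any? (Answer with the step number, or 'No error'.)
No error

All steps in this derivation are correct.
The final answer f'(t) = t*(-t/tan(t) + 2)/sin(t) is valid.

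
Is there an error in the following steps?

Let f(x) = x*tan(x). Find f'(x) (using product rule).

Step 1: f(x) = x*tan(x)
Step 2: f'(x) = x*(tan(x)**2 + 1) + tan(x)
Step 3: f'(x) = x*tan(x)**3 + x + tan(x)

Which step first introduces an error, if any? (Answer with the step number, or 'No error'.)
Step 3

Step 3 is incorrect due to a wrong exponent.
The step shows: x*tan(x)**3 + x + tan(x)
The correct value should be: x*tan(x)**2 + x + tan(x)

Explanation: The exponent 2 on tan(x) was incorrectly written as 3: the term x*tan(x)**2 was incorrectly written as x*tan(x)**3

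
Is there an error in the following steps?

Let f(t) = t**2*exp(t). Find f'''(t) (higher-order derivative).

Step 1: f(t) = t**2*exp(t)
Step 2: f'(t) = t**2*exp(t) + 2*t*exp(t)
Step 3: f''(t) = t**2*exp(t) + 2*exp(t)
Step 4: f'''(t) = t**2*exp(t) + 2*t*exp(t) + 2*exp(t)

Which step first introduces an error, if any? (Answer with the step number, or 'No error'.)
Step 3

Step 3 is incorrect due to a dropped term.
The step shows: t**2*exp(t) + 2*exp(t)
The correct value should be: t**2*exp(t) + 4*t*exp(t) + 2*exp(t)

Explanation: A term was dropped: the term 4*t*exp(t) was incorrectly omitted
The later steps are derived from this incorrect expression, so the error originates in Step 3.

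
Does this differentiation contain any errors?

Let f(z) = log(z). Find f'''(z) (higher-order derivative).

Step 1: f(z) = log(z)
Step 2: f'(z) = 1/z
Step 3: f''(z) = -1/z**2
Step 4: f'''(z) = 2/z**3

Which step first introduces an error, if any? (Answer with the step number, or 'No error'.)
No error

All steps in this derivation are correct.
The final answer f'''(z) = 2/z**3 is valid.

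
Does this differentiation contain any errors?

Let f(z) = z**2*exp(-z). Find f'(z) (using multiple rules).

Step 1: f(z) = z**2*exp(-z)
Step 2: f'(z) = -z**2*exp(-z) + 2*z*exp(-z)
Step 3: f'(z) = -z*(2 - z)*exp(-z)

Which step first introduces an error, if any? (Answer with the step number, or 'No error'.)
Step 3

Step 3 is incorrect due to a sign flip.
The step shows: -z*(2 - z)*exp(-z)
The correct value should be: z*(2 - z)*exp(-z)

Explanation: The sign of the whole expression was flipped: the term z*(2 - z)*exp(-z) was incorrectly written as -z*(2 - z)*exp(-z)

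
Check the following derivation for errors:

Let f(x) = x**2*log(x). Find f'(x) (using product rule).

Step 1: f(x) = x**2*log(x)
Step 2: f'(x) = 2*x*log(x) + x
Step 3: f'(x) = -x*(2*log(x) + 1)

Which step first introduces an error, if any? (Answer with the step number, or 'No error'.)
Step 3

Step 3 is incorrect due to a sign flip.
The step shows: -x*(2*log(x) + 1)
The correct value should be: x*(2*log(x) + 1)

Explanation: The sign of the whole expression was flipped: the term x*(2*log(x) + 1) was incorrectly written as -x*(2*log(x) + 1)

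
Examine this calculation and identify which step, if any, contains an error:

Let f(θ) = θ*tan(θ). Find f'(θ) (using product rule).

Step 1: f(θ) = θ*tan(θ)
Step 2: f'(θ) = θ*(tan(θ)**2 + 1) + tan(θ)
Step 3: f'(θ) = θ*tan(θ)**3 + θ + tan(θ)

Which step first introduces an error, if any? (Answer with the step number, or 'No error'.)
Step 3

Step 3 is incorrect due to a wrong exponent.
The step shows: θ*tan(θ)**3 + θ + tan(θ)
The correct value should be: θ*tan(θ)**2 + θ + tan(θ)

Explanation: The exponent 2 on tan(θ) was incorrectly written as 3: the term θ*tan(θ)**2 was incorrectly written as θ*tan(θ)**3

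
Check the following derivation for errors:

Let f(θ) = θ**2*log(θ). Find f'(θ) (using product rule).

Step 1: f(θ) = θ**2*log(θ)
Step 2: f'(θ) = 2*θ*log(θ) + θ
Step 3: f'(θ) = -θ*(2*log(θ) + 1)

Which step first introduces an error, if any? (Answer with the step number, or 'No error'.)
Step 3

Step 3 is incorrect due to a sign flip.
The step shows: -θ*(2*log(θ) + 1)
The correct value should be: θ*(2*log(θ) + 1)

Explanation: The sign of the whole expression was flipped: the term θ*(2*log(θ) + 1) was incorrectly written as -θ*(2*log(θ) + 1)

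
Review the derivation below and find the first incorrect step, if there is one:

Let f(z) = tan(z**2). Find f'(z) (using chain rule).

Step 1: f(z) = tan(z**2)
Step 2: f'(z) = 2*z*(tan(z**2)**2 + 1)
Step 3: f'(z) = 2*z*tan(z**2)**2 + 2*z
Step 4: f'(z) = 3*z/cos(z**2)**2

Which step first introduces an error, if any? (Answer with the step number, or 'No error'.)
Step 4

Step 4 is incorrect due to a wrong coefficient.
The step shows: 3*z/cos(z**2)**2
The correct value should be: 2*z/cos(z**2)**2

Explanation: The coefficient 2 was incorrectly written as 3: the term 2*z/cos(z**2)**2 was incorrectly written as 3*z/cos(z**2)**2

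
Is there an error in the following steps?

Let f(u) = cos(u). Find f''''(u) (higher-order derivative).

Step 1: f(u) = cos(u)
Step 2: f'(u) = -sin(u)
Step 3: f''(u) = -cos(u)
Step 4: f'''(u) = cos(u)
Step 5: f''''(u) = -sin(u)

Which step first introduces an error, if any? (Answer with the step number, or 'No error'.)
Step 4

Step 4 is incorrect due to a wrong trig function.
The step shows: cos(u)
The correct value should be: sin(u)

Explanation: sin(u) was incorrectly written as cos(u): the term sin(u) was incorrectly written as cos(u)
The later steps are derived from this incorrect expression, so the error originates in Step 4.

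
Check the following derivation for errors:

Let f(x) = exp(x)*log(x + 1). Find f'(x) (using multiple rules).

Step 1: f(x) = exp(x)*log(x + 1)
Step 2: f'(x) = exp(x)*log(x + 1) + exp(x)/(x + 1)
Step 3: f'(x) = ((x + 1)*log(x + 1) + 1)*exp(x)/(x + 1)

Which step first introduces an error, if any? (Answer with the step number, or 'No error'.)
No error

All steps in this derivation are correct.
The final answer f'(x) = ((x + 1)*log(x + 1) + 1)*exp(x)/(x + 1) is valid.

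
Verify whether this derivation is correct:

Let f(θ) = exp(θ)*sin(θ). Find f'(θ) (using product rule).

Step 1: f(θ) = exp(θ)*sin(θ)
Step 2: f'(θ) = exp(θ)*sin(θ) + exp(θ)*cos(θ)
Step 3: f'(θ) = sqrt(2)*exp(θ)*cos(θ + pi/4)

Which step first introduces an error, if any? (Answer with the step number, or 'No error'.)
Step 3

Step 3 is incorrect due to a wrong trig function.
The step shows: sqrt(2)*exp(θ)*cos(θ + pi/4)
The correct value should be: sqrt(2)*exp(θ)*sin(θ + pi/4)

Explanation: sin(θ + pi/4) was incorrectly written as cos(θ + pi/4): the term sqrt(2)*exp(θ)*sin(θ + pi/4) was incorrectly written as sqrt(2)*exp(θ)*cos(θ + pi/4)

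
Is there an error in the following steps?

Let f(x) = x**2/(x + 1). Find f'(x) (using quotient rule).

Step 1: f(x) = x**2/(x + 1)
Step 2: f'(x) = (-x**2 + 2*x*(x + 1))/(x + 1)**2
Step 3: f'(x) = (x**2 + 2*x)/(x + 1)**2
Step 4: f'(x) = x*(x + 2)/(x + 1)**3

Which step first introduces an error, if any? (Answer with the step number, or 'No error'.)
Step 4

Step 4 is incorrect due to a wrong exponent.
The step shows: x*(x + 2)/(x + 1)**3
The correct value should be: x*(x + 2)/(x + 1)**2

Explanation: The exponent -2 on x + 1 was incorrectly written as -3: the term x*(x + 2)/(x + 1)**2 was incorrectly written as x*(x + 2)/(x + 1)**3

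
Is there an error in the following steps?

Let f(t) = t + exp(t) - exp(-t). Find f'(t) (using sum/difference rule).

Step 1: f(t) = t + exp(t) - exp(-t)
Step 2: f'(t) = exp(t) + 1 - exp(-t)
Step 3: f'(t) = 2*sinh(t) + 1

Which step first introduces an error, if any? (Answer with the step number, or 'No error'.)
Step 2

Step 2 is incorrect due to a sign flip.
The step shows: exp(t) + 1 - exp(-t)
The correct value should be: exp(t) + 1 + exp(-t)

Explanation: The sign of one term was flipped: the term exp(-t) was incorrectly written as -exp(-t)
The later steps are derived from this incorrect expression, so the error originates in Step 2.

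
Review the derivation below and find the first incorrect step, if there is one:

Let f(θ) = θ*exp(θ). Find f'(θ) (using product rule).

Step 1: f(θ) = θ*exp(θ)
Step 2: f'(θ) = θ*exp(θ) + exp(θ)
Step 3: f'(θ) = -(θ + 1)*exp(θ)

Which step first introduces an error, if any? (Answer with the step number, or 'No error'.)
Step 3

Step 3 is incorrect due to a sign flip.
The step shows: -(θ + 1)*exp(θ)
The correct value should be: (θ + 1)*exp(θ)

Explanation: The sign of the whole expression was flipped: the term (θ + 1)*exp(θ) was incorrectly written as -(θ + 1)*exp(θ)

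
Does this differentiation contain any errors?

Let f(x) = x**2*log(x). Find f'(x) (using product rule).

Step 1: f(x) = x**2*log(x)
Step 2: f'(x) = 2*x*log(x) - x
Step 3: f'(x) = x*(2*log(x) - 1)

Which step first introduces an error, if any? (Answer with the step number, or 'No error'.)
Step 2

Step 2 is incorrect due to a sign flip.
The step shows: 2*x*log(x) - x
The correct value should be: 2*x*log(x) + x

Explanation: The sign of one term was flipped: the term x was incorrectly written as -x
The later steps are derived from this incorrect expression, so the error originates in Step 2.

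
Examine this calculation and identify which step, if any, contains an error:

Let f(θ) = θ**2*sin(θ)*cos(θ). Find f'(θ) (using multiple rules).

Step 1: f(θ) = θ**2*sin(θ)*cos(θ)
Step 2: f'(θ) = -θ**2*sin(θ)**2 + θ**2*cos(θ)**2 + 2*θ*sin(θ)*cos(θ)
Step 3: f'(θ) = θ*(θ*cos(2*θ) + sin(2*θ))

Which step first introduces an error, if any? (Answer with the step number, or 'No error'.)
No error

All steps in this derivation are correct.
The final answer f'(θ) = θ*(θ*cos(2*θ) + sin(2*θ)) is valid.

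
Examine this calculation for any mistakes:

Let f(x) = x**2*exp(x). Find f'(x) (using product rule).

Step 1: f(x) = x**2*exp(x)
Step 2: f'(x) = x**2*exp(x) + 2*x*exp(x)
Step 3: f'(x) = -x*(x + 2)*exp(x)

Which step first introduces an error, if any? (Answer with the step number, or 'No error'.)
Step 3

Step 3 is incorrect due to a sign flip.
The step shows: -x*(x + 2)*exp(x)
The correct value should be: x*(x + 2)*exp(x)

Explanation: The sign of the whole expression was flipped: the term x*(x + 2)*exp(x) was incorrectly written as -x*(x + 2)*exp(x)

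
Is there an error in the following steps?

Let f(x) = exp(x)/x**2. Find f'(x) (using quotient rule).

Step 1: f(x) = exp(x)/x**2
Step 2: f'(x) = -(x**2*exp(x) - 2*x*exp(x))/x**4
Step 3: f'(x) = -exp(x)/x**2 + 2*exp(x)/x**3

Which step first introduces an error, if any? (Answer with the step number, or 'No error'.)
Step 2

Step 2 is incorrect due to a sign flip.
The step shows: -(x**2*exp(x) - 2*x*exp(x))/x**4
The correct value should be: (x**2*exp(x) - 2*x*exp(x))/x**4

Explanation: The sign of the whole expression was flipped: the term (x**2*exp(x) - 2*x*exp(x))/x**4 was incorrectly written as -(x**2*exp(x) - 2*x*exp(x))/x**4
The later steps are derived from this incorrect expression, so the error originates in Step 2.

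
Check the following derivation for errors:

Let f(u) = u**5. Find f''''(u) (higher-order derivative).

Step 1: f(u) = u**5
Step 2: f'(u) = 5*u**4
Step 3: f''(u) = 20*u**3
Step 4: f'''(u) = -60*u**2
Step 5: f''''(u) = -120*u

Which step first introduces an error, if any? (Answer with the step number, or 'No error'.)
Step 4

Step 4 is incorrect due to a sign flip.
The step shows: -60*u**2
The correct value should be: 60*u**2

Explanation: The sign of the whole expression was flipped: the term 60*u**2 was incorrectly written as -60*u**2
The later steps are derived from this incorrect expression, so the error originates in Step 4.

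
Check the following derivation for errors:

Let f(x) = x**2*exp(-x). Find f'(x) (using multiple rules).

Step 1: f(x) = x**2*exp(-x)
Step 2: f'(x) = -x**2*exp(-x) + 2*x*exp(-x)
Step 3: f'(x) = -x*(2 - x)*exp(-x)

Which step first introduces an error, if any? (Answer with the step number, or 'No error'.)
Step 3

Step 3 is incorrect due to a sign flip.
The step shows: -x*(2 - x)*exp(-x)
The correct value should be: x*(2 - x)*exp(-x)

Explanation: The sign of the whole expression was flipped: the term x*(2 - x)*exp(-x) was incorrectly written as -x*(2 - x)*exp(-x)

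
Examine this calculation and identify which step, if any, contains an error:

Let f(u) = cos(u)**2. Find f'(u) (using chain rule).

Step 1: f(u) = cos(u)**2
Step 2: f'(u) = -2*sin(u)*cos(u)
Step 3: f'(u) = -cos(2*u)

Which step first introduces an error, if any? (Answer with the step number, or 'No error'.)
Step 3

Step 3 is incorrect due to a wrong trig function.
The step shows: -cos(2*u)
The correct value should be: -sin(2*u)

Explanation: sin(2*u) was incorrectly written as cos(2*u): the term -sin(2*u) was incorrectly written as -cos(2*u)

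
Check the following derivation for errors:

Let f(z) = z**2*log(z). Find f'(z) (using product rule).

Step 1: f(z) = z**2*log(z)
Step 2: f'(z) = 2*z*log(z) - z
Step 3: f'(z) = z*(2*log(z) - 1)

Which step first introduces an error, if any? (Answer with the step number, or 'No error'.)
Step 2

Step 2 is incorrect due to a sign flip.
The step shows: 2*z*log(z) - z
The correct value should be: 2*z*log(z) + z

Explanation: The sign of one term was flipped: the term z was incorrectly written as -z
The later steps are derived from this incorrect expression, so the error originates in Step 2.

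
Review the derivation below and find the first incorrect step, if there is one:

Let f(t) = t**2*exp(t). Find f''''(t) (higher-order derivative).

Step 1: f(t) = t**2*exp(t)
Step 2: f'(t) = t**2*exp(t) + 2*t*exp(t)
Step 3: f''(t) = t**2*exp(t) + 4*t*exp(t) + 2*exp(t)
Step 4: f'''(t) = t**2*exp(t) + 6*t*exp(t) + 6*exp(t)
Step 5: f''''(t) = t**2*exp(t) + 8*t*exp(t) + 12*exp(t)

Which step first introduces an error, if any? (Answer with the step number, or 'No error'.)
No error

All steps in this derivation are correct.
The final answer f''''(t) = t**2*exp(t) + 8*t*exp(t) + 12*exp(t) is valid.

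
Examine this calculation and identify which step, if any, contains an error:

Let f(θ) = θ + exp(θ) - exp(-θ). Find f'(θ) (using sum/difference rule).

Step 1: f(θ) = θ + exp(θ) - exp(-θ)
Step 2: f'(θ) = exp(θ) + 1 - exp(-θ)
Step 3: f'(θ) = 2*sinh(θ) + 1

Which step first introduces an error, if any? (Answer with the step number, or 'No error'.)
Step 2

Step 2 is incorrect due to a sign flip.
The step shows: exp(θ) + 1 - exp(-θ)
The correct value should be: exp(θ) + 1 + exp(-θ)

Explanation: The sign of one term was flipped: the term exp(-θ) was incorrectly written as -exp(-θ)
The later steps are derived from this incorrect expression, so the error originates in Step 2.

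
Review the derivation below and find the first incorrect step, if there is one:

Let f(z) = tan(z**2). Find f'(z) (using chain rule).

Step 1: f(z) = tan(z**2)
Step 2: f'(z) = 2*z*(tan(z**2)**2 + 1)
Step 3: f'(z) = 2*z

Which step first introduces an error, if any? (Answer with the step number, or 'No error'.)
Step 3

Step 3 is incorrect due to a dropped term.
The step shows: 2*z
The correct value should be: 2*z*tan(z**2)**2 + 2*z

Explanation: A term was dropped: the term 2*z*tan(z**2)**2 was incorrectly omitted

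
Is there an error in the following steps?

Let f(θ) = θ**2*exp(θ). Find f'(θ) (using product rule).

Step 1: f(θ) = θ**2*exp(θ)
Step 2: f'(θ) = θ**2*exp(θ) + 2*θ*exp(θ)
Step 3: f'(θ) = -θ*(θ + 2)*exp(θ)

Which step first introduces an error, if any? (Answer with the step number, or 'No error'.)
Step 3

Step 3 is incorrect due to a sign flip.
The step shows: -θ*(θ + 2)*exp(θ)
The correct value should be: θ*(θ + 2)*exp(θ)

Explanation: The sign of the whole expression was flipped: the term θ*(θ + 2)*exp(θ) was incorrectly written as -θ*(θ + 2)*exp(θ)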